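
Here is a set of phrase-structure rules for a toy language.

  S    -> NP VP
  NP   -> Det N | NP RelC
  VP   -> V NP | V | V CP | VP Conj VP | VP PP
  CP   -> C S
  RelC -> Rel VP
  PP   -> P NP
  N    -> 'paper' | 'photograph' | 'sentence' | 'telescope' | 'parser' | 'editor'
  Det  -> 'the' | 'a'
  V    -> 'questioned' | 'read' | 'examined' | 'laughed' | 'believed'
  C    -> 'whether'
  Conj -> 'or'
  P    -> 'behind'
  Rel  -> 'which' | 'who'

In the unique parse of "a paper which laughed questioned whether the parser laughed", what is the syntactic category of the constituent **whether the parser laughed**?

CP

[S [NP [NP [Det a] [N paper]] [RelC [Rel which] [VP [V laughed]]]] [VP [V questioned] [CP [C whether] [S [NP [Det the] [N parser]] [VP [V laughed]]]]]]
The span 'whether the parser laughed' is the CP node built by CP → C S.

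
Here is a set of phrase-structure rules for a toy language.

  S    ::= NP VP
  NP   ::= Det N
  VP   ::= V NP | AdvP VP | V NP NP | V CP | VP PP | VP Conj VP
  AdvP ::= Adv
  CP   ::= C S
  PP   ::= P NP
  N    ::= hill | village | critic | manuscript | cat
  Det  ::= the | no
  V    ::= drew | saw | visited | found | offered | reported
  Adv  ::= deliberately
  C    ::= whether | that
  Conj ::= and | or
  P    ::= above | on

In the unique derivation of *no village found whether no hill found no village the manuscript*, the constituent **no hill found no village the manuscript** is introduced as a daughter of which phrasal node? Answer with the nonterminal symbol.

CP

[S [NP [Det no] [N village]] [VP [V found] [CP [C whether] [S [NP [Det no] [N hill]] [VP [V found] [NP [Det no] [N village]] [NP [Det the] [N manuscript]]]]]]]
The span 'no hill found no village the manuscript' is the S node built by S → NP VP.
Its mother is the CP built by CP → C S.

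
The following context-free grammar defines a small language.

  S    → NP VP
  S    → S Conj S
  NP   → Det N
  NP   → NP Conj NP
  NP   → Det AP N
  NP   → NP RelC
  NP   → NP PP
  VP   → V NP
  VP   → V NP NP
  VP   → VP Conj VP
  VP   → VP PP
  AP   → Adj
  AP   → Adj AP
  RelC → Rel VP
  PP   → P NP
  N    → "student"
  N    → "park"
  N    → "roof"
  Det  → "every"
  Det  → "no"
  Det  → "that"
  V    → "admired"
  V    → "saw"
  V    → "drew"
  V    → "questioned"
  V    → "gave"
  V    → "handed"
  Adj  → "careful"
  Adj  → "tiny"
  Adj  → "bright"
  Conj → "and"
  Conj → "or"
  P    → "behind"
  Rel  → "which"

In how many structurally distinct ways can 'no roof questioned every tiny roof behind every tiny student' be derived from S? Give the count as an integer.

2

The two bracketings:
[S [NP [Det no] [N roof]] [VP [V questioned] [NP [NP [Det every] [AP [Adj tiny]] [N roof]] [PP [P behind] [NP [Det every] [AP [Adj tiny]] [N student]]]]]]
[S [NP [Det no] [N roof]] [VP [VP [V questioned] [NP [Det every] [AP [Adj tiny]] [N roof]]] [PP [P behind] [NP [Det every] [AP [Adj tiny]] [N student]]]]]
The difference turns on whether NP → NP PP is used at the relevant span, versus an alternative expansion of NP.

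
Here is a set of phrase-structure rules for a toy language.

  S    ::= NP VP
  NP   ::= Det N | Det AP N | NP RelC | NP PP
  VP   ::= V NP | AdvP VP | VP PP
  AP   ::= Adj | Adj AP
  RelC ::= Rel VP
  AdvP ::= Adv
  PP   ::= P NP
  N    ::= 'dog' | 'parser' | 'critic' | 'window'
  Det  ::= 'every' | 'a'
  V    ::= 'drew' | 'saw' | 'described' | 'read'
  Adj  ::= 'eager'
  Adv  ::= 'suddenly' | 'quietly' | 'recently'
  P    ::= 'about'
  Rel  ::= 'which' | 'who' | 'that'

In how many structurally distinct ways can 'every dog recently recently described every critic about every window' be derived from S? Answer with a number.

Two of the 4 distinct bracketings:
[S [NP [Det every] [N dog]] [VP [AdvP [Adv recently]] [VP [AdvP [Adv recently]] [VP [V described] [NP [NP [Det every] [N critic]] [PP [P about] [NP [Det every] [N window]]]]]]]]
[S [NP [Det every] [N dog]] [VP [AdvP [Adv recently]] [VP [AdvP [Adv recently]] [VP [VP [V described] [NP [Det every] [N critic]]] [PP [P about] [NP [Det every] [N window]]]]]]]
The difference turns on whether NP → NP PP is used at the relevant span, versus an alternative expansion of NP.

4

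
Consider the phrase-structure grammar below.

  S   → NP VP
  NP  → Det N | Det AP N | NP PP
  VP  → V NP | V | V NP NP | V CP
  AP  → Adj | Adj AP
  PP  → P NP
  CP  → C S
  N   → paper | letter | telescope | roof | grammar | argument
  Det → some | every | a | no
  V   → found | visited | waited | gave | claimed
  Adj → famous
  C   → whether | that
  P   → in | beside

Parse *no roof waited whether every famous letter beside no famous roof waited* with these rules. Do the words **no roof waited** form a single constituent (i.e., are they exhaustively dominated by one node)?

No

[S [NP [Det no] [N roof]] [VP [V waited] [CP [C whether] [S [NP [NP [Det every] [AP [Adj famous]] [N letter]] [PP [P beside] [NP [Det no] [AP [Adj famous]] [N roof]]]] [VP [V waited]]]]]]
The smallest constituent containing 'no roof waited' is the S spanning 'no roof waited whether every famous letter beside no famous roof waited'; no single node in the tree dominates exactly the given words.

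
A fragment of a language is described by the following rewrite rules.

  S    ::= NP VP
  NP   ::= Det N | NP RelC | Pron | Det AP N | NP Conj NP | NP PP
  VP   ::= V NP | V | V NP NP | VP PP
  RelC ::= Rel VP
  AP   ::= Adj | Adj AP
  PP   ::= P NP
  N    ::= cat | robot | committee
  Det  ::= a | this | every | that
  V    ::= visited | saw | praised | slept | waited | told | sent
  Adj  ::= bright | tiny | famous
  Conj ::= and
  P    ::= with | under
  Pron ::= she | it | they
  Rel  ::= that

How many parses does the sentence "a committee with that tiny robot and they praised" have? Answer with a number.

2

The two bracketings:
[S [NP [NP [NP [Det a] [N committee]] [PP [P with] [NP [Det that] [AP [Adj tiny]] [N robot]]]] [Conj and] [NP [Pron they]]] [VP [V praised]]]
[S [NP [NP [Det a] [N committee]] [PP [P with] [NP [NP [Det that] [AP [Adj tiny]] [N robot]] [Conj and] [NP [Pron they]]]]] [VP [V praised]]]
The trees differ in how a recursive rule is bracketed over the same span.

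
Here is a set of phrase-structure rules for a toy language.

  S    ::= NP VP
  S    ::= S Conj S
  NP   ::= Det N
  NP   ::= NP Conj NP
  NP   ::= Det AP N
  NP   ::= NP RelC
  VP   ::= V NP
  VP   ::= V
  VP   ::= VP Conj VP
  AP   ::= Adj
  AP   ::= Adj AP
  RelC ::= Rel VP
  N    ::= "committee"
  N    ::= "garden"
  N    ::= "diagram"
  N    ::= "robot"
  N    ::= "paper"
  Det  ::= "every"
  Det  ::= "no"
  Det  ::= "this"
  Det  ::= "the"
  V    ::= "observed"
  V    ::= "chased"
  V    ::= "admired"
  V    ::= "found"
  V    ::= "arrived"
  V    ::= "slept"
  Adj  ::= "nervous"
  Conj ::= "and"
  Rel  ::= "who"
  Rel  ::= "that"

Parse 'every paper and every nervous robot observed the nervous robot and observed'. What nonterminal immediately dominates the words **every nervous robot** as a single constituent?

S
  NP
    NP
      Det: every
      N: paper
    Conj: and
    NP
      Det: every
      AP
        Adj: nervous
      N: robot
  VP
    VP
      V: observed
      NP
        Det: the
        AP
          Adj: nervous
        N: robot
    Conj: and
    VP
      V: observed
The span 'every nervous robot' is the NP node built by NP → Det AP N.

NP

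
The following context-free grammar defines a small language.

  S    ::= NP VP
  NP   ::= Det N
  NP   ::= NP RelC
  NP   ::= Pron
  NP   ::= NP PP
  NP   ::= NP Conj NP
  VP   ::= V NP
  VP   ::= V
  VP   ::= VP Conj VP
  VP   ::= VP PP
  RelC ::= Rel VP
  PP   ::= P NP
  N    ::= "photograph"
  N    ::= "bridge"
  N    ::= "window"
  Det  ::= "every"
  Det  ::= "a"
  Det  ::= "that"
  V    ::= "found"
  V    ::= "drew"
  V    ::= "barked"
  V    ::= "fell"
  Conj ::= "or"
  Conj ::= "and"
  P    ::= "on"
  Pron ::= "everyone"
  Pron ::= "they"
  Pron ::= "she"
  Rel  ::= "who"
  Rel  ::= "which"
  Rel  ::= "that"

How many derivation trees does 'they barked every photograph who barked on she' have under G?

Two of the 3 distinct bracketings:
[S [NP [Pron they]] [VP [V barked] [NP [NP [Det every] [N photograph]] [RelC [Rel who] [VP [VP [V barked]] [PP [P on] [NP [Pron she]]]]]]]]
[S [NP [Pron they]] [VP [V barked] [NP [NP [NP [Det every] [N photograph]] [RelC [Rel who] [VP [V barked]]]] [PP [P on] [NP [Pron she]]]]]]
The difference turns on whether NP → NP PP is used at the relevant span, versus an alternative expansion of NP.

3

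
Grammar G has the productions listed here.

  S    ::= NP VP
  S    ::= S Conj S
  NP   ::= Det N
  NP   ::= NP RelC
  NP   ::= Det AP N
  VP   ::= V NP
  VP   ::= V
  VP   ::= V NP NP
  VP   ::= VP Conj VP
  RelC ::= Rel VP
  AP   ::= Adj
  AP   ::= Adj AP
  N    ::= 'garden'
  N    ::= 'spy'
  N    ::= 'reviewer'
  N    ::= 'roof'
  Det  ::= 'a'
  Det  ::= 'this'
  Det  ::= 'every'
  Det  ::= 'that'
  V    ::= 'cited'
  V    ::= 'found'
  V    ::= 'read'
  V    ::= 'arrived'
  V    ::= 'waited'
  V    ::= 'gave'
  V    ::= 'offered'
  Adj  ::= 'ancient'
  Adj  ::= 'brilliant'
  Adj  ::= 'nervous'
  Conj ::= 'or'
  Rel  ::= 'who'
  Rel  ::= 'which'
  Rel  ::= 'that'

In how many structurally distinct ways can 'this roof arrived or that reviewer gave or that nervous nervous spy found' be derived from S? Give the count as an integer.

2

The two bracketings:
[S [S [NP [Det this] [N roof]] [VP [V arrived]]] [Conj or] [S [S [NP [Det that] [N reviewer]] [VP [V gave]]] [Conj or] [S [NP [Det that] [AP [Adj nervous] [AP [Adj nervous]]] [N spy]] [VP [V found]]]]]
[S [S [S [NP [Det this] [N roof]] [VP [V arrived]]] [Conj or] [S [NP [Det that] [N reviewer]] [VP [V gave]]]] [Conj or] [S [NP [Det that] [AP [Adj nervous] [AP [Adj nervous]]] [N spy]] [VP [V found]]]]
The trees differ in how a recursive rule is bracketed over the same span.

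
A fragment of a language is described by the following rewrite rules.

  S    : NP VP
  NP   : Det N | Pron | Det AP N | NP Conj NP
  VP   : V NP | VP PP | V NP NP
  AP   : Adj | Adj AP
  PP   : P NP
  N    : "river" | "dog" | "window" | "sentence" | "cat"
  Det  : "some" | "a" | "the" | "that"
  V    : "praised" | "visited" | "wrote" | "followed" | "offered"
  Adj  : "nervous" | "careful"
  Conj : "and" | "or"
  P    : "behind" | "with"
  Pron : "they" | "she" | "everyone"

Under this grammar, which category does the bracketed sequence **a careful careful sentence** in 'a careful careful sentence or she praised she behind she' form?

[S [NP [NP [Det a] [AP [Adj careful] [AP [Adj careful]]] [N sentence]] [Conj or] [NP [Pron she]]] [VP [VP [V praised] [NP [Pron she]]] [PP [P behind] [NP [Pron she]]]]]
The span 'a careful careful sentence' is the NP node built by NP → Det AP N.

NP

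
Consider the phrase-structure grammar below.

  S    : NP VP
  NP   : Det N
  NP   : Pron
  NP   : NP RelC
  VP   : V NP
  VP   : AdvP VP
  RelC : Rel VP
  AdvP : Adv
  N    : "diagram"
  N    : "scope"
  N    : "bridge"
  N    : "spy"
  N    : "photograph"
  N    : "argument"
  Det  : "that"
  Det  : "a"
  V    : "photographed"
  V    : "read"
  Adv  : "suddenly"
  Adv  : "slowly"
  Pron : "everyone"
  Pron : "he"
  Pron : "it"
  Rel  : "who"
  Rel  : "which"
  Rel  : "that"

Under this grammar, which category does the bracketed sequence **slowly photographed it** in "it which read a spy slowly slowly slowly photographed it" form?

VP

S
  NP
    NP
      Pron: it
    RelC
      Rel: which
      VP
        V: read
        NP
          Det: a
          N: spy
  VP
    AdvP
      Adv: slowly
    VP
      AdvP
        Adv: slowly
      VP
        AdvP
          Adv: slowly
        VP
          V: photographed
          NP
            Pron: it
The span 'slowly photographed it' is the VP node built by VP → AdvP VP.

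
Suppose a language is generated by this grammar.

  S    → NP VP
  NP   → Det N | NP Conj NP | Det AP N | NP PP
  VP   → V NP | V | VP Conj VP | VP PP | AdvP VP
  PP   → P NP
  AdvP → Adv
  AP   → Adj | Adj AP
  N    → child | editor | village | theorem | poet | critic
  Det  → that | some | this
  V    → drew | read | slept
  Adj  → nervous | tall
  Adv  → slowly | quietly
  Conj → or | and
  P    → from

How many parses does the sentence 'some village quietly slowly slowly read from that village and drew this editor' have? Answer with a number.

Two of the 10 distinct bracketings:
[S [NP [Det some] [N village]] [VP [VP [VP [AdvP [Adv quietly]] [VP [AdvP [Adv slowly]] [VP [AdvP [Adv slowly]] [VP [V read]]]]] [PP [P from] [NP [Det that] [N village]]]] [Conj and] [VP [V drew] [NP [Det this] [N editor]]]]]
[S [NP [Det some] [N village]] [VP [VP [AdvP [Adv quietly]] [VP [VP [AdvP [Adv slowly]] [VP [AdvP [Adv slowly]] [VP [V read]]]] [PP [P from] [NP [Det that] [N village]]]]] [Conj and] [VP [V drew] [NP [Det this] [N editor]]]]]
The trees differ in how a recursive rule is bracketed over the same span.

10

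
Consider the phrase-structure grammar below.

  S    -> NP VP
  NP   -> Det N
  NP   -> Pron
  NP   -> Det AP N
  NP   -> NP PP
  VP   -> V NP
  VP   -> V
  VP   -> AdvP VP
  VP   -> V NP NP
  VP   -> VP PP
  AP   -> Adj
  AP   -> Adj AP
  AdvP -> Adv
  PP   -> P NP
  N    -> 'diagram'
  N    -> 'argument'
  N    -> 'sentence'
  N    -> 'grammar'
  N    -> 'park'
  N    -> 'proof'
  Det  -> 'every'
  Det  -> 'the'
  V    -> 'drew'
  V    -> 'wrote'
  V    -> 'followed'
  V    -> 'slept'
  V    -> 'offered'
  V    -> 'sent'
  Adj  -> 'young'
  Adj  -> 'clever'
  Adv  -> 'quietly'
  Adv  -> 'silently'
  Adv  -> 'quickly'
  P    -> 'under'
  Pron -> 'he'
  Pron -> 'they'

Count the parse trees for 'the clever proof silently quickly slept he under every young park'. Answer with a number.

4

Two of the 4 distinct bracketings:
[S [NP [Det the] [AP [Adj clever]] [N proof]] [VP [AdvP [Adv silently]] [VP [AdvP [Adv quickly]] [VP [V slept] [NP [NP [Pron he]] [PP [P under] [NP [Det every] [AP [Adj young]] [N park]]]]]]]]
[S [NP [Det the] [AP [Adj clever]] [N proof]] [VP [AdvP [Adv silently]] [VP [AdvP [Adv quickly]] [VP [VP [V slept] [NP [Pron he]]] [PP [P under] [NP [Det every] [AP [Adj young]] [N park]]]]]]]
The difference turns on whether NP → NP PP is used at the relevant span, versus an alternative expansion of NP.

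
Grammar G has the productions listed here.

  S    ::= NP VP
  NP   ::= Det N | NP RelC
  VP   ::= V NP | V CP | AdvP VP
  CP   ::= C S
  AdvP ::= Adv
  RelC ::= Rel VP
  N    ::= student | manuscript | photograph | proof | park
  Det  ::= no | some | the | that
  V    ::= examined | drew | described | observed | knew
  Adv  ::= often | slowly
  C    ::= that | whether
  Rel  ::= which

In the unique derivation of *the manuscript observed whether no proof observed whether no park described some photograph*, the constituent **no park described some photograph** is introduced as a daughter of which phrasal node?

[S [NP [Det the] [N manuscript]] [VP [V observed] [CP [C whether] [S [NP [Det no] [N proof]] [VP [V observed] [CP [C whether] [S [NP [Det no] [N park]] [VP [V described] [NP [Det some] [N photograph]]]]]]]]]]
The span 'no park described some photograph' is the S node built by S → NP VP.
Its mother is the CP built by CP → C S.

CP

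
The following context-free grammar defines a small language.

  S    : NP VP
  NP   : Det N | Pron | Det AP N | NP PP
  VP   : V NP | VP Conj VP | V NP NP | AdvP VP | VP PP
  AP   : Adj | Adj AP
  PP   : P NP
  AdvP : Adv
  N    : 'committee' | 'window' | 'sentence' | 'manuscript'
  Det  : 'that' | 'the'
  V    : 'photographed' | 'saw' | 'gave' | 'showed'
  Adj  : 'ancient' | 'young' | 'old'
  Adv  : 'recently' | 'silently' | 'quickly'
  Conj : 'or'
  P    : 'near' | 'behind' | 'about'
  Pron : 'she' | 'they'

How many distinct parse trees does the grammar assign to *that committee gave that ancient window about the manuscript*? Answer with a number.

The two bracketings:
[S [NP [Det that] [N committee]] [VP [V gave] [NP [NP [Det that] [AP [Adj ancient]] [N window]] [PP [P about] [NP [Det the] [N manuscript]]]]]]
[S [NP [Det that] [N committee]] [VP [VP [V gave] [NP [Det that] [AP [Adj ancient]] [N window]]] [PP [P about] [NP [Det the] [N manuscript]]]]]
The difference turns on whether NP → NP PP is used at the relevant span, versus an alternative expansion of NP.

2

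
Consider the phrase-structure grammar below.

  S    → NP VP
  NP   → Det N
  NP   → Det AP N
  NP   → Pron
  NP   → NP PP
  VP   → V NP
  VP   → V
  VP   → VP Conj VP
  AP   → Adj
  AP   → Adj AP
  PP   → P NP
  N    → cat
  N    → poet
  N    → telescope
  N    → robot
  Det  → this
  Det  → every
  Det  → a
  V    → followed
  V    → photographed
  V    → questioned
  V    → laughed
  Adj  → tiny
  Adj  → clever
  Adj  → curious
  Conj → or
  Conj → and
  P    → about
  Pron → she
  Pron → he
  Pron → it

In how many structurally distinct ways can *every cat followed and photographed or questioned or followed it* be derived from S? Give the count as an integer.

Two of the 5 distinct bracketings:
[S [NP [Det every] [N cat]] [VP [VP [V followed]] [Conj and] [VP [VP [V photographed]] [Conj or] [VP [VP [V questioned]] [Conj or] [VP [V followed] [NP [Pron it]]]]]]]
[S [NP [Det every] [N cat]] [VP [VP [V followed]] [Conj and] [VP [VP [VP [V photographed]] [Conj or] [VP [V questioned]]] [Conj or] [VP [V followed] [NP [Pron it]]]]]]
The trees differ in how a recursive rule is bracketed over the same span.

5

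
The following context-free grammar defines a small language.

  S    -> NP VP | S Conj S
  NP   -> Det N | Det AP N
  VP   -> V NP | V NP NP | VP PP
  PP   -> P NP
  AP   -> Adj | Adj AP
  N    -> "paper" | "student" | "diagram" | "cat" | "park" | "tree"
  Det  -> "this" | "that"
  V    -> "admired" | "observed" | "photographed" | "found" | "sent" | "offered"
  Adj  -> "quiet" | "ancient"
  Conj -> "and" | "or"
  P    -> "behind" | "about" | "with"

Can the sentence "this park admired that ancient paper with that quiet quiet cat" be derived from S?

Grammatical

S
  NP
    Det: this
    N: park
  VP
    VP
      V: admired
      NP
        Det: that
        AP
          Adj: ancient
        N: paper
    PP
      P: with
      NP
        Det: that
        AP
          Adj: quiet
          AP
            Adj: quiet
        N: cat
Each bracket corresponds to one application of a listed rule, so the string is derivable from S.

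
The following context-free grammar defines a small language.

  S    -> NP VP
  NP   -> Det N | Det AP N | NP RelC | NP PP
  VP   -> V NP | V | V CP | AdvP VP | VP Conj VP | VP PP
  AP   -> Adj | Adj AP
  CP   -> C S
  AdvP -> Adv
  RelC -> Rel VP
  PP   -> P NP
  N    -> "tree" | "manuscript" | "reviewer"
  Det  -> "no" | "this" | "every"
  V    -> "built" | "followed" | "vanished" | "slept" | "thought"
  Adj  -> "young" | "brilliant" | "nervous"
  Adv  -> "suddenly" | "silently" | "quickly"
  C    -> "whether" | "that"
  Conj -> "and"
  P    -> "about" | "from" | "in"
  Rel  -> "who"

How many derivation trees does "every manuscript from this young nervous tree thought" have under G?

1

[S [NP [NP [Det every] [N manuscript]] [PP [P from] [NP [Det this] [AP [Adj young] [AP [Adj nervous]]] [N tree]]]] [VP [V thought]]]
No rule offers an alternative attachment or grouping for any span, so this is the only derivation.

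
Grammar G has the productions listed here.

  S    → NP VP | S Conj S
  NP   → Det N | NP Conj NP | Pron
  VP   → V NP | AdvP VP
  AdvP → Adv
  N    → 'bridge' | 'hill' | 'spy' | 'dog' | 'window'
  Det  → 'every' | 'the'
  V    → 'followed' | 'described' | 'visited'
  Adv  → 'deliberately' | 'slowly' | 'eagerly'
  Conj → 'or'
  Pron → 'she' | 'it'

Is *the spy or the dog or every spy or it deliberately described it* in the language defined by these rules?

Grammatical

[S [NP [NP [Det the] [N spy]] [Conj or] [NP [NP [Det the] [N dog]] [Conj or] [NP [NP [Det every] [N spy]] [Conj or] [NP [Pron it]]]]] [VP [AdvP [Adv deliberately]] [VP [V described] [NP [Pron it]]]]]
Each bracket corresponds to one application of a listed rule, so the string is derivable from S.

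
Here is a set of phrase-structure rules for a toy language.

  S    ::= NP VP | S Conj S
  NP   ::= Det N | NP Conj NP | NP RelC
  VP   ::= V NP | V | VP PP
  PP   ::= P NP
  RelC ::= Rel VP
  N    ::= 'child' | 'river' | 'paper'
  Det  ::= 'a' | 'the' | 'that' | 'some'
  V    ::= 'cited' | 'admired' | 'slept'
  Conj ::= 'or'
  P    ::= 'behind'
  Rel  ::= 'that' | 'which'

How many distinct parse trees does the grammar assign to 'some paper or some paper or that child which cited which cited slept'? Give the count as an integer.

Two of the 9 distinct bracketings:
[S [NP [NP [Det some] [N paper]] [Conj or] [NP [NP [Det some] [N paper]] [Conj or] [NP [NP [NP [Det that] [N child]] [RelC [Rel which] [VP [V cited]]]] [RelC [Rel which] [VP [V cited]]]]]] [VP [V slept]]]
[S [NP [NP [Det some] [N paper]] [Conj or] [NP [NP [NP [Det some] [N paper]] [Conj or] [NP [NP [Det that] [N child]] [RelC [Rel which] [VP [V cited]]]]] [RelC [Rel which] [VP [V cited]]]]] [VP [V slept]]]
The trees differ in how a recursive rule is bracketed over the same span.

9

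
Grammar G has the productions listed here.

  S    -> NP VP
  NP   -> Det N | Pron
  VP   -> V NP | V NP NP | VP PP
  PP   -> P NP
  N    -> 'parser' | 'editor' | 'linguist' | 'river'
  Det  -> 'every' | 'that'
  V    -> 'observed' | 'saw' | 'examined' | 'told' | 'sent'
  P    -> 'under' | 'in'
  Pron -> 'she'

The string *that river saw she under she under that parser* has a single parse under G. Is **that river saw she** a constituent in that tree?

No

[S [NP [Det that] [N river]] [VP [VP [VP [V saw] [NP [Pron she]]] [PP [P under] [NP [Pron she]]]] [PP [P under] [NP [Det that] [N parser]]]]]
The smallest constituent containing 'that river saw she' is the S spanning 'that river saw she under she under that parser'; no single node in the tree dominates exactly the given words.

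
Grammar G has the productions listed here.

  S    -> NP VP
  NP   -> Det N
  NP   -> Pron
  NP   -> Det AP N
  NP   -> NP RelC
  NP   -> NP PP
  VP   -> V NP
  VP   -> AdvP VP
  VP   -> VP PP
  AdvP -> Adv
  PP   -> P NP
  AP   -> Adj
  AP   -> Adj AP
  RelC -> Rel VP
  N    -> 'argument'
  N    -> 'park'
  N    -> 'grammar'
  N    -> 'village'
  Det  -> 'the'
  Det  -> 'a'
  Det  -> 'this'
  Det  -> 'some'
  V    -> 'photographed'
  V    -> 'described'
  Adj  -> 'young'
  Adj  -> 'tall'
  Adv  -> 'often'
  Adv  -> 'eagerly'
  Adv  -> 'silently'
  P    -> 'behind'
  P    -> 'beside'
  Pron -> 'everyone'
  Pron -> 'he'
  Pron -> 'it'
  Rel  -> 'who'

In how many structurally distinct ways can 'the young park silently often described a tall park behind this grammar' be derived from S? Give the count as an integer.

Two of the 4 distinct bracketings:
[S [NP [Det the] [AP [Adj young]] [N park]] [VP [AdvP [Adv silently]] [VP [AdvP [Adv often]] [VP [V described] [NP [NP [Det a] [AP [Adj tall]] [N park]] [PP [P behind] [NP [Det this] [N grammar]]]]]]]]
[S [NP [Det the] [AP [Adj young]] [N park]] [VP [AdvP [Adv silently]] [VP [AdvP [Adv often]] [VP [VP [V described] [NP [Det a] [AP [Adj tall]] [N park]]] [PP [P behind] [NP [Det this] [N grammar]]]]]]]
The difference turns on whether NP → NP PP is used at the relevant span, versus an alternative expansion of NP.

4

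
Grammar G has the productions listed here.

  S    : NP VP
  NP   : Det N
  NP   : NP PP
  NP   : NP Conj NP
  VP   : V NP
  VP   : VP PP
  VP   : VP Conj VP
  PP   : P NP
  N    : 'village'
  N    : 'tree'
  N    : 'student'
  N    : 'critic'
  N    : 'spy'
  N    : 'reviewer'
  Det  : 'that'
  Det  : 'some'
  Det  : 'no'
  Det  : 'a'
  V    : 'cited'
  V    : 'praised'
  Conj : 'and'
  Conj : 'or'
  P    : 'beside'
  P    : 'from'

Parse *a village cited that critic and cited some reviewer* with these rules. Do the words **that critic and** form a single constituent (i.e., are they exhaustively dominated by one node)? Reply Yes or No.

[S [NP [Det a] [N village]] [VP [VP [V cited] [NP [Det that] [N critic]]] [Conj and] [VP [V cited] [NP [Det some] [N reviewer]]]]]
The smallest constituent containing 'that critic and' is the VP spanning 'cited that critic and cited some reviewer'; no single node in the tree dominates exactly the given words.

No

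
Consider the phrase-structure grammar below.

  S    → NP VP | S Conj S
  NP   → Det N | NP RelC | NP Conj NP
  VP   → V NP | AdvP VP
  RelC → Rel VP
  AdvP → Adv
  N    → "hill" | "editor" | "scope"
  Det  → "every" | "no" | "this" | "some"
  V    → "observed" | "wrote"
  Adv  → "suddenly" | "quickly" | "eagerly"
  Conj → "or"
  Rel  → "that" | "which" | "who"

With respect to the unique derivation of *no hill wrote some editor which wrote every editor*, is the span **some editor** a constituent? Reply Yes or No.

Yes

[S [NP [Det no] [N hill]] [VP [V wrote] [NP [NP [Det some] [N editor]] [RelC [Rel which] [VP [V wrote] [NP [Det every] [N editor]]]]]]]
The words 'some editor' are exhaustively dominated by a single NP node (built by NP → Det N), so they form a constituent.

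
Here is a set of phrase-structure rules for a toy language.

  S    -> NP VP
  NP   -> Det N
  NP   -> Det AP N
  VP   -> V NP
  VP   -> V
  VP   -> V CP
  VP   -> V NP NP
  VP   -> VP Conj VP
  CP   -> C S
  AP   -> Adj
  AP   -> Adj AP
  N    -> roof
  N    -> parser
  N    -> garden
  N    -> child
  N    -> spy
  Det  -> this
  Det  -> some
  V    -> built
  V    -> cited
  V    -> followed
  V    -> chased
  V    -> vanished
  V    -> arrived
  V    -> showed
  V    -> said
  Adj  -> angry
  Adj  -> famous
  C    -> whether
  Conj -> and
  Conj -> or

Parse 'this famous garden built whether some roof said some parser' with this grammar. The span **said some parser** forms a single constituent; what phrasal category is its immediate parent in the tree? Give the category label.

S
  NP
    Det: this
    AP
      Adj: famous
    N: garden
  VP
    V: built
    CP
      C: whether
      S
        NP
          Det: some
          N: roof
        VP
          V: said
          NP
            Det: some
            N: parser
The span 'said some parser' is the VP node built by VP → V NP.
Its mother is the S built by S → NP VP.

S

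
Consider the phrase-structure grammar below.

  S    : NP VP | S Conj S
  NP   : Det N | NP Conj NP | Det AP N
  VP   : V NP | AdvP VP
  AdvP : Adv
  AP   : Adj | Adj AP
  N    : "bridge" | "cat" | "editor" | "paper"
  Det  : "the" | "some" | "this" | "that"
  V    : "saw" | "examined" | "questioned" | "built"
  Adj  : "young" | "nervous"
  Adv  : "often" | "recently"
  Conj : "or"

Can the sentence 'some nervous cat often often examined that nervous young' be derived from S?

For S → NP VP, the only prefix that parses as NP is 'some nervous cat', but the remainder 'often often examined that nervous young' is not a VP under these rules. The alternative S rule S → S Conj S likewise has no satisfying split.

Ungrammatical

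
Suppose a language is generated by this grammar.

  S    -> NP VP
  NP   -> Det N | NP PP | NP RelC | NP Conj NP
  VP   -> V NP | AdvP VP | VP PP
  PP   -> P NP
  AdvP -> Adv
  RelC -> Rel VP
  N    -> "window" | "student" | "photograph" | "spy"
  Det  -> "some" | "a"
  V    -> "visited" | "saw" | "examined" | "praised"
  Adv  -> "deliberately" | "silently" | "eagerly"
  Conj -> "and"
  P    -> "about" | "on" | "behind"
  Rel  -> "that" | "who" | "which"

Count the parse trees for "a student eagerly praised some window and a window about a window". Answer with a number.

4

Two of the 4 distinct bracketings:
[S [NP [Det a] [N student]] [VP [AdvP [Adv eagerly]] [VP [V praised] [NP [NP [NP [Det some] [N window]] [Conj and] [NP [Det a] [N window]]] [PP [P about] [NP [Det a] [N window]]]]]]]
[S [NP [Det a] [N student]] [VP [AdvP [Adv eagerly]] [VP [V praised] [NP [NP [Det some] [N window]] [Conj and] [NP [NP [Det a] [N window]] [PP [P about] [NP [Det a] [N window]]]]]]]]
The trees differ in how a recursive rule is bracketed over the same span.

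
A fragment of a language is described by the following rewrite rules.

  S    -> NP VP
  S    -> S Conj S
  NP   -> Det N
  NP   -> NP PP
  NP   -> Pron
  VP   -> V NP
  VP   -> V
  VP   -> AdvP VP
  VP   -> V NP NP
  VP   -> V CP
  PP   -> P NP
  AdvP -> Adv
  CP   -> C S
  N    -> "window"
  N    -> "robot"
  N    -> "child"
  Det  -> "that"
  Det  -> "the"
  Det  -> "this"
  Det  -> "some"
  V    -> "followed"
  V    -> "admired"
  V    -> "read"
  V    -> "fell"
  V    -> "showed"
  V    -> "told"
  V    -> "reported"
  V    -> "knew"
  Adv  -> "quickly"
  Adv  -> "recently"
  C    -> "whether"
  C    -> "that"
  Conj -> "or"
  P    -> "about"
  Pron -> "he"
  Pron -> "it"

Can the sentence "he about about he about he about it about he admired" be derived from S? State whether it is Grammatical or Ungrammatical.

A P word can never sit immediately before a P word in any string this grammar generates, so the substring 'about about' rules out a derivation.

Ungrammatical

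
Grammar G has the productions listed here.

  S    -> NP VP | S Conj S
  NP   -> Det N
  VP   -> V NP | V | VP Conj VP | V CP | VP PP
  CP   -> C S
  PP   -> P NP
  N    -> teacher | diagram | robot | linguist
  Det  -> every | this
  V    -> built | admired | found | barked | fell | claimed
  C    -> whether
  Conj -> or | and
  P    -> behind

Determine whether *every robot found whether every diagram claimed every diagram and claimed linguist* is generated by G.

A V word can never sit immediately before an N word in any string this grammar generates, so the substring 'claimed linguist' rules out a derivation.

Ungrammatical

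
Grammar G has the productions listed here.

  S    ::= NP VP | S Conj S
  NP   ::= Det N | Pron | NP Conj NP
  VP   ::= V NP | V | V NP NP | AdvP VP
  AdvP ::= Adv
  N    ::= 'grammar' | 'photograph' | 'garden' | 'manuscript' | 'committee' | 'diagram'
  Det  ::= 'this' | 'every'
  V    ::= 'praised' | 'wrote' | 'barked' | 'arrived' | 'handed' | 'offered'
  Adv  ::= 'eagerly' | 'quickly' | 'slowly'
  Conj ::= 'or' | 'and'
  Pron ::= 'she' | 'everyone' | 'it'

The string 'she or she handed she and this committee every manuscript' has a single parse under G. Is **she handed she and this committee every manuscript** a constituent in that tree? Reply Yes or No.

No

[S [NP [NP [Pron she]] [Conj or] [NP [Pron she]]] [VP [V handed] [NP [NP [Pron she]] [Conj and] [NP [Det this] [N committee]]] [NP [Det every] [N manuscript]]]]
The smallest constituent containing 'she handed she and this committee every manuscript' is the S spanning 'she or she handed she and this committee every manuscript'; no single node in the tree dominates exactly the given words.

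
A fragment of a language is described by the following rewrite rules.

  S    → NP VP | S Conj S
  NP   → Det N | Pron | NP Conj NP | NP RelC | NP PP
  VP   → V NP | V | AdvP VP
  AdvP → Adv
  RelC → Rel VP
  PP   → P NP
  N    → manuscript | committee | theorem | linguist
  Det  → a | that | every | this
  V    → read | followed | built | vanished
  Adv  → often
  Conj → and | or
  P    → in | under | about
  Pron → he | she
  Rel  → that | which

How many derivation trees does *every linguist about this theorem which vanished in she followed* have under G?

3

Two of the 3 distinct bracketings:
[S [NP [NP [Det every] [N linguist]] [PP [P about] [NP [NP [NP [Det this] [N theorem]] [RelC [Rel which] [VP [V vanished]]]] [PP [P in] [NP [Pron she]]]]]] [VP [V followed]]]
[S [NP [NP [NP [NP [Det every] [N linguist]] [PP [P about] [NP [Det this] [N theorem]]]] [RelC [Rel which] [VP [V vanished]]]] [PP [P in] [NP [Pron she]]]] [VP [V followed]]]
The trees differ in how a recursive rule is bracketed over the same span.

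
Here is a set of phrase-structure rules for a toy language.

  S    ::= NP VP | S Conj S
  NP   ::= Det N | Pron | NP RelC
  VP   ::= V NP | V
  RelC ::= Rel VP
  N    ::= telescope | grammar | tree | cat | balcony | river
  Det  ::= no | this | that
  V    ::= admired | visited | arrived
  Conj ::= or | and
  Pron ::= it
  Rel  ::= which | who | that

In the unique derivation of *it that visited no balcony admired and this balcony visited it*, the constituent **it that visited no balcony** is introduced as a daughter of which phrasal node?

S

S
  S
    NP
      NP
        Pron: it
      RelC
        Rel: that
        VP
          V: visited
          NP
            Det: no
            N: balcony
    VP
      V: admired
  Conj: and
  S
    NP
      Det: this
      N: balcony
    VP
      V: visited
      NP
        Pron: it
The span 'it that visited no balcony' is the NP node built by NP → NP RelC.
Its mother is the S built by S → NP VP.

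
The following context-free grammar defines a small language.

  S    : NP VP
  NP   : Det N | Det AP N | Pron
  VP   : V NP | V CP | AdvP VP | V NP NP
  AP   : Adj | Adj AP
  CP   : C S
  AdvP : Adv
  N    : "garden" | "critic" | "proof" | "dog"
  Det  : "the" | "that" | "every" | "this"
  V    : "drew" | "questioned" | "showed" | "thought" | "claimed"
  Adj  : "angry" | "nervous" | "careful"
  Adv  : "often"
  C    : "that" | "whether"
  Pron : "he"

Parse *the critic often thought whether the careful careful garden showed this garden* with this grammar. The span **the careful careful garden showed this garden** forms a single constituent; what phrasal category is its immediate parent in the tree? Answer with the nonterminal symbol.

[S [NP [Det the] [N critic]] [VP [AdvP [Adv often]] [VP [V thought] [CP [C whether] [S [NP [Det the] [AP [Adj careful] [AP [Adj careful]]] [N garden]] [VP [V showed] [NP [Det this] [N garden]]]]]]]]
The span 'the careful careful garden showed this garden' is the S node built by S → NP VP.
Its mother is the CP built by CP → C S.

CP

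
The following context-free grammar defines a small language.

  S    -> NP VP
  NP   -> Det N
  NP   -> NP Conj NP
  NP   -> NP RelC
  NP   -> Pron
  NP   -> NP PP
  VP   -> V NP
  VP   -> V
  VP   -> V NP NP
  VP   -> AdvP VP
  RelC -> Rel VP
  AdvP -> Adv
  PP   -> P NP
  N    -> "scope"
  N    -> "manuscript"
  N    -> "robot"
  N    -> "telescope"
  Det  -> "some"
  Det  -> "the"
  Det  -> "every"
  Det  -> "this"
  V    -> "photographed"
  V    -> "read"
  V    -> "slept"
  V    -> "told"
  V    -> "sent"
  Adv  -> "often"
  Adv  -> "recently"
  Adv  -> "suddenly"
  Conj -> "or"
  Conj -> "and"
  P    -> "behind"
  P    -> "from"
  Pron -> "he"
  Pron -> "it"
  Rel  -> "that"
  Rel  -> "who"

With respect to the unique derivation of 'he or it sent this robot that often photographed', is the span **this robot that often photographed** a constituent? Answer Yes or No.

[S [NP [NP [Pron he]] [Conj or] [NP [Pron it]]] [VP [V sent] [NP [NP [Det this] [N robot]] [RelC [Rel that] [VP [AdvP [Adv often]] [VP [V photographed]]]]]]]
The words 'this robot that often photographed' are exhaustively dominated by a single NP node (built by NP → NP RelC), so they form a constituent.

Yes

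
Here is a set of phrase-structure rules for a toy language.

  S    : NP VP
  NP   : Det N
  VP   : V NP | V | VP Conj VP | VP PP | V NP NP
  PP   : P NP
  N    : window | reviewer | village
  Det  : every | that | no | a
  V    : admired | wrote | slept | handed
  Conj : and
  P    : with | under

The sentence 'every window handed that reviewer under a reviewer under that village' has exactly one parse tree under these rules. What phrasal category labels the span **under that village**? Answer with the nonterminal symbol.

S
  NP
    Det: every
    N: window
  VP
    VP
      VP
        V: handed
        NP
          Det: that
          N: reviewer
      PP
        P: under
        NP
          Det: a
          N: reviewer
    PP
      P: under
      NP
        Det: that
        N: village
The span 'under that village' is the PP node built by PP → P NP.

PP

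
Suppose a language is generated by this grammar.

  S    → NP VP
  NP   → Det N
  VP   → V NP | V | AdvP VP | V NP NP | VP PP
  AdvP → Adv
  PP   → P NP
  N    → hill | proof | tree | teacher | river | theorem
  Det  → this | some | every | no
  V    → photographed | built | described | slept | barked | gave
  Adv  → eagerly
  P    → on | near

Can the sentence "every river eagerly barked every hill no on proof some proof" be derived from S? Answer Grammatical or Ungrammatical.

A Det word can never sit immediately before a P word in any string this grammar generates, so the substring 'no on' rules out a derivation.

Ungrammatical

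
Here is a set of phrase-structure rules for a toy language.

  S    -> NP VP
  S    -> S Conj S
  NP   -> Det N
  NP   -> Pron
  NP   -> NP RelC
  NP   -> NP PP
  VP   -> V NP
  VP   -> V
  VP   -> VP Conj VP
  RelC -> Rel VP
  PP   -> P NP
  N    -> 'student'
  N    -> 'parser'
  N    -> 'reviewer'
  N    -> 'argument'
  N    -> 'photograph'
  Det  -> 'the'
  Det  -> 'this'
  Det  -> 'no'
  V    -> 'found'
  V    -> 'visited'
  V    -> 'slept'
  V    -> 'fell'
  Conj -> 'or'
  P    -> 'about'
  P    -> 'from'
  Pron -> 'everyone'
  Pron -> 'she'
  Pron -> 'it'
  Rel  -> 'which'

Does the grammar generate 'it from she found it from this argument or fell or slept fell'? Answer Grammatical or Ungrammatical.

For S → NP VP, every NP-prefix leaves a non-VP remainder: after 'it' the remainder is not a VP; after 'it from she' the remainder is not a VP. The alternative S rule S → S Conj S likewise has no satisfying split.

Ungrammatical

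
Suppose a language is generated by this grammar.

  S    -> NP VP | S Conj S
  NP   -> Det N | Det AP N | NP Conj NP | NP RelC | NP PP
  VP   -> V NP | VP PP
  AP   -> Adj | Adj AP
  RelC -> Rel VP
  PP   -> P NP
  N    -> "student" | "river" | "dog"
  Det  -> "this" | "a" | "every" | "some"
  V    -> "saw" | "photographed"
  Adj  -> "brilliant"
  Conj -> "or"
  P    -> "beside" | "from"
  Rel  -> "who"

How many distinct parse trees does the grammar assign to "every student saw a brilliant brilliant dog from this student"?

2

The two bracketings:
[S [NP [Det every] [N student]] [VP [V saw] [NP [NP [Det a] [AP [Adj brilliant] [AP [Adj brilliant]]] [N dog]] [PP [P from] [NP [Det this] [N student]]]]]]
[S [NP [Det every] [N student]] [VP [VP [V saw] [NP [Det a] [AP [Adj brilliant] [AP [Adj brilliant]]] [N dog]]] [PP [P from] [NP [Det this] [N student]]]]]
The difference turns on whether NP → NP PP is used at the relevant span, versus an alternative expansion of NP.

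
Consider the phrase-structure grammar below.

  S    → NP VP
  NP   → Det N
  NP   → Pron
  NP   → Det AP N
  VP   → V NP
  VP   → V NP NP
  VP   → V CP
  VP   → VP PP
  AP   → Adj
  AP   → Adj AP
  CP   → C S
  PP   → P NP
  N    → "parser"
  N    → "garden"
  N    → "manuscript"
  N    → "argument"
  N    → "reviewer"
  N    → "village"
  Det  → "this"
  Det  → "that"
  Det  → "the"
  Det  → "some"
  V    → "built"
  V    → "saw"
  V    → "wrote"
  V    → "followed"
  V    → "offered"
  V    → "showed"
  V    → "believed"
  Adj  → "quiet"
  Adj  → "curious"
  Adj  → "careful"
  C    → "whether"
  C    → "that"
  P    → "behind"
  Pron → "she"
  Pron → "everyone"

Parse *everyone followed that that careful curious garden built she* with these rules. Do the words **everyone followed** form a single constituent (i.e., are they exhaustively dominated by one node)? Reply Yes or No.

No

[S [NP [Pron everyone]] [VP [V followed] [CP [C that] [S [NP [Det that] [AP [Adj careful] [AP [Adj curious]]] [N garden]] [VP [V built] [NP [Pron she]]]]]]]
The smallest constituent containing 'everyone followed' is the S spanning 'everyone followed that that careful curious garden built she'; no single node in the tree dominates exactly the given words.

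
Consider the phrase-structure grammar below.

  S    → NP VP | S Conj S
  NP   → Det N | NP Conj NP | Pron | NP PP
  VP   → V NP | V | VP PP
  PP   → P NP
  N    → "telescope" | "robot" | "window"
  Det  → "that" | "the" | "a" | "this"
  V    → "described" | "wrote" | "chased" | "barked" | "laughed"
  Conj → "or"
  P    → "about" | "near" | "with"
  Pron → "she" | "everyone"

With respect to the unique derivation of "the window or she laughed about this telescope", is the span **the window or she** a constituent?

Yes

[S [NP [NP [Det the] [N window]] [Conj or] [NP [Pron she]]] [VP [VP [V laughed]] [PP [P about] [NP [Det this] [N telescope]]]]]
The words 'the window or she' are exhaustively dominated by a single NP node (built by NP → NP Conj NP), so they form a constituent.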